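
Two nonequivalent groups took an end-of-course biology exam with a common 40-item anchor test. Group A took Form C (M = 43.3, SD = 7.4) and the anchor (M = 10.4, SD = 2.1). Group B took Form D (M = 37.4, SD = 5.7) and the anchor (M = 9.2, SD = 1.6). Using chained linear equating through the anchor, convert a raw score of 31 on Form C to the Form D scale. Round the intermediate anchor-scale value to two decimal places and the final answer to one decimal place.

29.2

Form C → anchor (Group A): v = (2.1/7.4)(31 − 43.3) + 10.4 = 6.91
anchor → Form D (Group B): y = (5.7/1.6)(6.91 − 9.2) + 37.4 = 29.2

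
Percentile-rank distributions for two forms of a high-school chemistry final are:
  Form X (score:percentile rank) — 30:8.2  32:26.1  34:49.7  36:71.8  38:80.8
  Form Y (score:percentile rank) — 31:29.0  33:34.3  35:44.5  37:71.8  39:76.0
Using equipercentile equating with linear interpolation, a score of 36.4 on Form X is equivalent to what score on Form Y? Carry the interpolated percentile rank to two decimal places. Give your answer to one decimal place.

37.9

PR of 36.4 on Form X: 71.8 + (36.4 − 36)/(38 − 36) × (80.8 − 71.8) = 73.60
On Form Y, PR 73.60 falls between score 37 (PR 71.8) and 39 (PR 76.0).
Interpolate: 37 + (73.60 − 71.8)/(76.0 − 71.8) × (39 − 37) = 37.9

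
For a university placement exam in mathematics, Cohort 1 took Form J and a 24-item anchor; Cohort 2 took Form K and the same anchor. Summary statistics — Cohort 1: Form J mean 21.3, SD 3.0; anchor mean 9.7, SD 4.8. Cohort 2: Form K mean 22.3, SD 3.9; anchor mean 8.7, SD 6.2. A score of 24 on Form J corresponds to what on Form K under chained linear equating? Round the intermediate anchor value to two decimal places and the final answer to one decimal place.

25.6

Form J → anchor (Cohort 1): v = (4.8/3.0)(24 − 21.3) + 9.7 = 14.02
anchor → Form K (Cohort 2): y = (3.9/6.2)(14.02 − 8.7) + 22.3 = 25.6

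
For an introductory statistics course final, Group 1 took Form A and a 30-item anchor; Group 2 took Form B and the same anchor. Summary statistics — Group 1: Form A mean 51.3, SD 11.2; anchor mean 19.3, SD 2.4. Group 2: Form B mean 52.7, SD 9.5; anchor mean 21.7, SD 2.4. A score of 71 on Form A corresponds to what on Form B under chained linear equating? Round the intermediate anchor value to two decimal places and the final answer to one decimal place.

Form A → anchor (Group 1): v = (2.4/11.2)(71 − 51.3) + 19.3 = 23.52
anchor → Form B (Group 2): y = (9.5/2.4)(23.52 − 21.7) + 52.7 = 59.9

59.9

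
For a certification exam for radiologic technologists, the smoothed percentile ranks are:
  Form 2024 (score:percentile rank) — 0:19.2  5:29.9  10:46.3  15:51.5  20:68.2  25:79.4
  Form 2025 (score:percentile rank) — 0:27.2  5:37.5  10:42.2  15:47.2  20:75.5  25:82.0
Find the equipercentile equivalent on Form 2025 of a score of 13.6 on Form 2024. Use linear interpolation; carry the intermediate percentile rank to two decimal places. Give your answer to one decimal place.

15.5

PR of 13.6 on Form 2024: 46.3 + (13.6 − 10)/(15 − 10) × (51.5 − 46.3) = 50.04
On Form 2025, PR 50.04 falls between score 15 (PR 47.2) and 20 (PR 75.5).
Interpolate: 15 + (50.04 − 47.2)/(75.5 − 47.2) × (20 − 15) = 15.5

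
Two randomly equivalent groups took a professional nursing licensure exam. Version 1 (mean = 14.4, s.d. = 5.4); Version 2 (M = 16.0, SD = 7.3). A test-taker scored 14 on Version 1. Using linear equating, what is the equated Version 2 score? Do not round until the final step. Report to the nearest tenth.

Linear equating: y = (SD_Y/SD_X)(x − M_X) + M_Y
y = (7.3/5.4)(14 − 14.4) + 16.0
y = 1.351852 × -0.4 + 16.0 = -0.5407 + 16.0 = 15.5

15.5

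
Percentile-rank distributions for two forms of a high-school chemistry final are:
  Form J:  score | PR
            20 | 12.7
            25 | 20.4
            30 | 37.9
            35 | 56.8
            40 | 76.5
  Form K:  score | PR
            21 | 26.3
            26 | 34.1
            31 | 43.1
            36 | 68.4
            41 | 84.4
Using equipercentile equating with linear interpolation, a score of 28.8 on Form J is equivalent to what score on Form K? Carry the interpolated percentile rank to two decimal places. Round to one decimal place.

PR of 28.8 on Form J: 20.4 + (28.8 − 25)/(30 − 25) × (37.9 − 20.4) = 33.70
On Form K, PR 33.70 falls between score 21 (PR 26.3) and 26 (PR 34.1).
Interpolate: 21 + (33.70 − 26.3)/(34.1 − 26.3) × (26 − 21) = 25.7

25.7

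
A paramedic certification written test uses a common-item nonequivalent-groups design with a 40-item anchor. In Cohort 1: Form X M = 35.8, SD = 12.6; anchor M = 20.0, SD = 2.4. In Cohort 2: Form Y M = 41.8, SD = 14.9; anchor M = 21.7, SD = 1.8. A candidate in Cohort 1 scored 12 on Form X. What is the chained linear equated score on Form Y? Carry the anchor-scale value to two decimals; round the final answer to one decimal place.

-9.8

Form X → anchor (Cohort 1): v = (2.4/12.6)(12 − 35.8) + 20.0 = 15.47
anchor → Form Y (Cohort 2): y = (14.9/1.8)(15.47 − 21.7) + 41.8 = -9.8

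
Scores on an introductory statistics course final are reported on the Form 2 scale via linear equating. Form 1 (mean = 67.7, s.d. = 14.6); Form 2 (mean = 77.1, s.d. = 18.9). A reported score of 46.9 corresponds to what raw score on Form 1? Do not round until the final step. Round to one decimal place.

44.4

Invert y = (SD_Y/SD_X)(x − M_X) + M_Y:
x = (SD_X/SD_Y)(y − M_Y) + M_X = (14.6/18.9)(46.9 − 77.1) + 67.7
x = 0.772487 × -30.200 + 67.7 = 44.4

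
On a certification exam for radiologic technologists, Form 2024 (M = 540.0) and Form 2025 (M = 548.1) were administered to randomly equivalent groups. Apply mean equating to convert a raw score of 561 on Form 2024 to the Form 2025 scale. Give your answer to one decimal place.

Mean equating: y = x + (M_Y − M_X) = 561 + (548.1 − 540.0) = 569.1

569.1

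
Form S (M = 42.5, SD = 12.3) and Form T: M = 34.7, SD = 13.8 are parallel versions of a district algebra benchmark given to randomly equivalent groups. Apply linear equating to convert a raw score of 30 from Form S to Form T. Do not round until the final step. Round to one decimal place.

Linear equating: y = (SD_Y/SD_X)(x − M_X) + M_Y
y = (13.8/12.3)(30 − 42.5) + 34.7
y = 1.121951 × -12.5 + 34.7 = -14.0244 + 34.7 = 20.7

20.7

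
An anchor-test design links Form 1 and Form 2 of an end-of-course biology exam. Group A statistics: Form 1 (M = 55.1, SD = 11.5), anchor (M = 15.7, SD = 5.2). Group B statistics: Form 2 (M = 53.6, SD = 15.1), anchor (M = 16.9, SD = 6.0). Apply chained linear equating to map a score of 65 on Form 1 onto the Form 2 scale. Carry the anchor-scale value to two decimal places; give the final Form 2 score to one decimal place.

61.9

Form 1 → anchor (Group A): v = (5.2/11.5)(65 − 55.1) + 15.7 = 20.18
anchor → Form 2 (Group B): y = (15.1/6.0)(20.18 − 16.9) + 53.6 = 61.9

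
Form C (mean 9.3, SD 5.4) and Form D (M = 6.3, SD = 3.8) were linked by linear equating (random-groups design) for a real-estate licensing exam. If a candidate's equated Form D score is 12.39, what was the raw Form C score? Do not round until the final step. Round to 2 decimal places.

17.95

Invert y = (SD_Y/SD_X)(x − M_X) + M_Y:
x = (SD_X/SD_Y)(y − M_Y) + M_X = (5.4/3.8)(12.39 − 6.3) + 9.3
x = 1.421053 × 6.090 + 9.3 = 17.95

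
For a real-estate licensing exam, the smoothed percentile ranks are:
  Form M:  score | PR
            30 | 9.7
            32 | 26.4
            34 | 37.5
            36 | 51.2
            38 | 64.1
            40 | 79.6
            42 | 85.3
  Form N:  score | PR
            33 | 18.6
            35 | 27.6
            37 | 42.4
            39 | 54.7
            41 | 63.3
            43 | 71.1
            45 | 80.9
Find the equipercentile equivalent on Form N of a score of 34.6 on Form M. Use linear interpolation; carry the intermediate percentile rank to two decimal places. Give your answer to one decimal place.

PR of 34.6 on Form M: 37.5 + (34.6 − 34)/(36 − 34) × (51.2 − 37.5) = 41.61
On Form N, PR 41.61 falls between score 35 (PR 27.6) and 37 (PR 42.4).
Interpolate: 35 + (41.61 − 27.6)/(42.4 − 27.6) × (37 − 35) = 36.9

36.9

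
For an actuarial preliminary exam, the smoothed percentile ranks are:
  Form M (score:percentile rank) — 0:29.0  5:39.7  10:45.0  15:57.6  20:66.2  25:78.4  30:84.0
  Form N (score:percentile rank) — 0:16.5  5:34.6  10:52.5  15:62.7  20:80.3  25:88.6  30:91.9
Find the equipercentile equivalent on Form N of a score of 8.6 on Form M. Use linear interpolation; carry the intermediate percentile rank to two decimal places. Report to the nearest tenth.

7.5

PR of 8.6 on Form M: 39.7 + (8.6 − 5)/(10 − 5) × (45.0 − 39.7) = 43.52
On Form N, PR 43.52 falls between score 5 (PR 34.6) and 10 (PR 52.5).
Interpolate: 5 + (43.52 − 34.6)/(52.5 − 34.6) × (10 − 5) = 7.5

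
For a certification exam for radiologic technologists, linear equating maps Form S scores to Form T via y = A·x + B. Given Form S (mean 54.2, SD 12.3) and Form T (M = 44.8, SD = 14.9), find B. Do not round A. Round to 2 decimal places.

A = SD_Y / SD_X = 14.9 / 12.3 = 1.211382
B = M_Y − A·M_X = 44.8 − 1.211382 × 54.2 = -20.86

-20.86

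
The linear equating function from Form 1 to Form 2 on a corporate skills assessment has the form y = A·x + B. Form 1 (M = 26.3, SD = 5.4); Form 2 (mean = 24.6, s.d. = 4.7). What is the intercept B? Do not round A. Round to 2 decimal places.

A = SD_Y / SD_X = 4.7 / 5.4 = 0.870370
B = M_Y − A·M_X = 24.6 − 0.870370 × 26.3 = 1.71

1.71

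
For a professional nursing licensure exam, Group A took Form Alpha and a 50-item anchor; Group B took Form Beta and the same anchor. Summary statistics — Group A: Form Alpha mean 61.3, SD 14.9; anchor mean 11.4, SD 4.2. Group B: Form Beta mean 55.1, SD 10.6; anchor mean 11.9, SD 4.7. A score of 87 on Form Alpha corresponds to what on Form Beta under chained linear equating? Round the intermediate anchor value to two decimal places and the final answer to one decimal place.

70.3

Form Alpha → anchor (Group A): v = (4.2/14.9)(87 − 61.3) + 11.4 = 18.64
anchor → Form Beta (Group B): y = (10.6/4.7)(18.64 − 11.9) + 55.1 = 70.3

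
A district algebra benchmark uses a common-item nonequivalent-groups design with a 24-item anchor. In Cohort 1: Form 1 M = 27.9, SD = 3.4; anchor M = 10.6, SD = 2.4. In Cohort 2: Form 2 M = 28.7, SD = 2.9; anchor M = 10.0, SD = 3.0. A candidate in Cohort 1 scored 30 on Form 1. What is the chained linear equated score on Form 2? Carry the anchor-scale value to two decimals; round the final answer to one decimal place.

Form 1 → anchor (Cohort 1): v = (2.4/3.4)(30 − 27.9) + 10.6 = 12.08
anchor → Form 2 (Cohort 2): y = (2.9/3.0)(12.08 − 10.0) + 28.7 = 30.7

30.7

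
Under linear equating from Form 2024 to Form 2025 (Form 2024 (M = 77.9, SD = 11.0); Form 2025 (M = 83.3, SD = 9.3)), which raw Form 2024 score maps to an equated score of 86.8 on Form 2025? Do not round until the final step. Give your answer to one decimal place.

Invert y = (SD_Y/SD_X)(x − M_X) + M_Y:
x = (SD_X/SD_Y)(y − M_Y) + M_X = (11.0/9.3)(86.8 − 83.3) + 77.9
x = 1.182796 × 3.500 + 77.9 = 82.0

82.0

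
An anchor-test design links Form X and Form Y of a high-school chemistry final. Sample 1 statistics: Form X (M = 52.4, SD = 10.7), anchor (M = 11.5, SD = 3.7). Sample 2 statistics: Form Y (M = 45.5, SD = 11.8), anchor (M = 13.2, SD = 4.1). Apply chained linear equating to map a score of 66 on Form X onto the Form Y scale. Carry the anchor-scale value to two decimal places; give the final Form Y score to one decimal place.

Form X → anchor (Sample 1): v = (3.7/10.7)(66 − 52.4) + 11.5 = 16.20
anchor → Form Y (Sample 2): y = (11.8/4.1)(16.20 − 13.2) + 45.5 = 54.1

54.1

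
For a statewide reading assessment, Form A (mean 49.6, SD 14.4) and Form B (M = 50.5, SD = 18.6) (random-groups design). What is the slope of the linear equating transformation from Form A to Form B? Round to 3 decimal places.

A = SD_Y / SD_X = 18.6 / 14.4 = 1.292

1.292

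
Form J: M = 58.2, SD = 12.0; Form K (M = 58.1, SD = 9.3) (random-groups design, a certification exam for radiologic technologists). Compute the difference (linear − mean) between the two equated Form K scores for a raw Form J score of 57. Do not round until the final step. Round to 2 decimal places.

0.27

Mean-equated: 57 + (58.1 − 58.2) = 56.90
Linear-equated: (9.3/12.0)(57 − 58.2) + 58.1 = 57.170
Difference = 57.170 − 56.90 = 0.27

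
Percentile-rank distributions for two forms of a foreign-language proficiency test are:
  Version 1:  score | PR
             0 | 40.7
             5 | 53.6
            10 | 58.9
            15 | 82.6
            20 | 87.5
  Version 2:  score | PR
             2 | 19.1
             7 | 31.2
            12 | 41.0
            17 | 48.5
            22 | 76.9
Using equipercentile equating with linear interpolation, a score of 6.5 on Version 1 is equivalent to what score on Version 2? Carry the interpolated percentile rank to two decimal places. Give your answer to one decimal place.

PR of 6.5 on Version 1: 53.6 + (6.5 − 5)/(10 − 5) × (58.9 − 53.6) = 55.19
On Version 2, PR 55.19 falls between score 17 (PR 48.5) and 22 (PR 76.9).
Interpolate: 17 + (55.19 − 48.5)/(76.9 − 48.5) × (22 − 17) = 18.2

18.2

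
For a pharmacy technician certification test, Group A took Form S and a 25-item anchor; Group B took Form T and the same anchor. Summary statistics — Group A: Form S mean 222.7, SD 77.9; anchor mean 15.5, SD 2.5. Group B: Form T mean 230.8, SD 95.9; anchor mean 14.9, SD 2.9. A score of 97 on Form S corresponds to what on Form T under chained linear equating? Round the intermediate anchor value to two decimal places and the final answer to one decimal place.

117.4

Form S → anchor (Group A): v = (2.5/77.9)(97 − 222.7) + 15.5 = 11.47
anchor → Form T (Group B): y = (95.9/2.9)(11.47 − 14.9) + 230.8 = 117.4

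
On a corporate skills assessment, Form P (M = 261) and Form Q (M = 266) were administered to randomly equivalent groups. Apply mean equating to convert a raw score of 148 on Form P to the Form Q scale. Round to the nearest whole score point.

153

Mean equating: y = x + (M_Y − M_X) = 148 + (266 − 261) = 153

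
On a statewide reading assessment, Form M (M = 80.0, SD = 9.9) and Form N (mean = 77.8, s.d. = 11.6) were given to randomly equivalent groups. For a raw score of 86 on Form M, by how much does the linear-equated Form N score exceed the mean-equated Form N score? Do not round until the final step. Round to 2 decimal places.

Mean-equated: 86 + (77.8 − 80.0) = 83.80
Linear-equated: (11.6/9.9)(86 − 80.0) + 77.8 = 84.830
Difference = 84.830 − 83.80 = 1.03

1.03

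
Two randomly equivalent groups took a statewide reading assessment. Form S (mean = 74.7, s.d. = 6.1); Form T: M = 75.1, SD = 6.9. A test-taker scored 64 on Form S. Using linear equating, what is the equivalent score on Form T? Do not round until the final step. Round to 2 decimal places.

Linear equating: y = (SD_Y/SD_X)(x − M_X) + M_Y
y = (6.9/6.1)(64 − 74.7) + 75.1
y = 1.131148 × -10.7 + 75.1 = -12.1033 + 75.1 = 63.00

63.00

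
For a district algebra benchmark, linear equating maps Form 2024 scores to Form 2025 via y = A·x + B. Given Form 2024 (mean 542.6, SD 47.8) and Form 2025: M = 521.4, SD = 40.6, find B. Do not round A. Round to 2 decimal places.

60.53

A = SD_Y / SD_X = 40.6 / 47.8 = 0.849372
B = M_Y − A·M_X = 521.4 − 0.849372 × 542.6 = 60.53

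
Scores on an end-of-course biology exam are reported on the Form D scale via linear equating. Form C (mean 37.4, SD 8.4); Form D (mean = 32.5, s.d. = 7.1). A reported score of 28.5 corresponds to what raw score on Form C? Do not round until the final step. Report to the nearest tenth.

32.7

Invert y = (SD_Y/SD_X)(x − M_X) + M_Y:
x = (SD_X/SD_Y)(y − M_Y) + M_X = (8.4/7.1)(28.5 − 32.5) + 37.4
x = 1.183099 × -4.000 + 37.4 = 32.7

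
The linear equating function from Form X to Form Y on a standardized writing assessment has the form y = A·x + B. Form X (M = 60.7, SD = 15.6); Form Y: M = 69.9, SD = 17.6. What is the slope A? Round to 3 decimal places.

A = SD_Y / SD_X = 17.6 / 15.6 = 1.128

1.128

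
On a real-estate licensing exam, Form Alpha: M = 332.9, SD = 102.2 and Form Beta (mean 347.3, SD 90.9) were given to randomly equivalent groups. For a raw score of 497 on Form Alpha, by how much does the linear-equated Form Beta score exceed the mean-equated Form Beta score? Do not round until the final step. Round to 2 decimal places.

-18.14

Mean-equated: 497 + (347.3 − 332.9) = 511.40
Linear-equated: (90.9/102.2)(497 − 332.9) + 347.3 = 493.256
Difference = 493.256 − 511.40 = -18.14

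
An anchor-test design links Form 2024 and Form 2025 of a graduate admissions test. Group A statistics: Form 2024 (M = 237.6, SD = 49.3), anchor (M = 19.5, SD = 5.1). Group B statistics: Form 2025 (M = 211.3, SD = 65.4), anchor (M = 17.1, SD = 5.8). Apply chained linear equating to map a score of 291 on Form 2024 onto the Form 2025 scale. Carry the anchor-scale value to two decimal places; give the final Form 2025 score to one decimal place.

300.6

Form 2024 → anchor (Group A): v = (5.1/49.3)(291 − 237.6) + 19.5 = 25.02
anchor → Form 2025 (Group B): y = (65.4/5.8)(25.02 − 17.1) + 211.3 = 300.6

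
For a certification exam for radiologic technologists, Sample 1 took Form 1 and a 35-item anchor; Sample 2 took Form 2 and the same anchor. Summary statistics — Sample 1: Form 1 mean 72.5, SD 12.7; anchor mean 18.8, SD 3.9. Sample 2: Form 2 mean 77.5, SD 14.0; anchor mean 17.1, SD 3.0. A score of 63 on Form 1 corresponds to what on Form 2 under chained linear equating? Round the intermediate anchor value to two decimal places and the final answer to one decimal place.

Form 1 → anchor (Sample 1): v = (3.9/12.7)(63 − 72.5) + 18.8 = 15.88
anchor → Form 2 (Sample 2): y = (14.0/3.0)(15.88 − 17.1) + 77.5 = 71.8

71.8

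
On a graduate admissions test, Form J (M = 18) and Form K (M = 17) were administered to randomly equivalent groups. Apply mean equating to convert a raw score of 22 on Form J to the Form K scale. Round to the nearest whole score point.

21

Mean equating: y = x + (M_Y − M_X) = 22 + (17 − 18) = 21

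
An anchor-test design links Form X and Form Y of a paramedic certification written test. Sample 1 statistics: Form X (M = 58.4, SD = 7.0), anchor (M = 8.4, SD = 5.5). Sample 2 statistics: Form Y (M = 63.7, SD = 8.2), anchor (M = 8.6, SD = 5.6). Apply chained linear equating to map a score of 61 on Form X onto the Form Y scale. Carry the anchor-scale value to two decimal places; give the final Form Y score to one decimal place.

Form X → anchor (Sample 1): v = (5.5/7.0)(61 − 58.4) + 8.4 = 10.44
anchor → Form Y (Sample 2): y = (8.2/5.6)(10.44 − 8.6) + 63.7 = 66.4

66.4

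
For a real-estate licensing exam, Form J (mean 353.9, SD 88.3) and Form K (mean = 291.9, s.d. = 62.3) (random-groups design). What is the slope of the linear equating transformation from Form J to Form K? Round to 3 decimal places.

A = SD_Y / SD_X = 62.3 / 88.3 = 0.706

0.706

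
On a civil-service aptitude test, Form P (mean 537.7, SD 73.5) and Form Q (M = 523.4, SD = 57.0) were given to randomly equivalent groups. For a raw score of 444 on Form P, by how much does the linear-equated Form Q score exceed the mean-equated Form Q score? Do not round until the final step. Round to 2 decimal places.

21.03

Mean-equated: 444 + (523.4 − 537.7) = 429.70
Linear-equated: (57.0/73.5)(444 − 537.7) + 523.4 = 450.735
Difference = 450.735 − 429.70 = 21.03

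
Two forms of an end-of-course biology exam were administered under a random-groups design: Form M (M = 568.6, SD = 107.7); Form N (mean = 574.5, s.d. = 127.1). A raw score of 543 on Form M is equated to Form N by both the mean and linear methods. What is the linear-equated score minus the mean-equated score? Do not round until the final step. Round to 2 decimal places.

Mean-equated: 543 + (574.5 − 568.6) = 548.90
Linear-equated: (127.1/107.7)(543 − 568.6) + 574.5 = 544.289
Difference = 544.289 − 548.90 = -4.61

-4.61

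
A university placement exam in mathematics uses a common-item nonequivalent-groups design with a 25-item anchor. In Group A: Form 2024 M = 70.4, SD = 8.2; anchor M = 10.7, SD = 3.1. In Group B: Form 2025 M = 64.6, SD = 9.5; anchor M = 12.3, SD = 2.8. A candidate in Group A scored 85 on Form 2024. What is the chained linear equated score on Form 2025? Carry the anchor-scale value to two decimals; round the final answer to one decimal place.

77.9

Form 2024 → anchor (Group A): v = (3.1/8.2)(85 − 70.4) + 10.7 = 16.22
anchor → Form 2025 (Group B): y = (9.5/2.8)(16.22 − 12.3) + 64.6 = 77.9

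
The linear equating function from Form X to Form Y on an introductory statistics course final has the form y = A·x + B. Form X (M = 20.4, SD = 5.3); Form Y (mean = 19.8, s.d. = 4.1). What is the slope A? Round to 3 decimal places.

A = SD_Y / SD_X = 4.1 / 5.3 = 0.774

0.774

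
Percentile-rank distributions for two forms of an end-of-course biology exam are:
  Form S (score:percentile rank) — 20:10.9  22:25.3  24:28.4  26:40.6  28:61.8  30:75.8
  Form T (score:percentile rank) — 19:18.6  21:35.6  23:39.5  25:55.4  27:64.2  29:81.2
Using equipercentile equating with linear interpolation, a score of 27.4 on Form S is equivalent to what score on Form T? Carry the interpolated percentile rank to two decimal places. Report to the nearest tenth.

25.0

PR of 27.4 on Form S: 40.6 + (27.4 − 26)/(28 − 26) × (61.8 − 40.6) = 55.44
On Form T, PR 55.44 falls between score 25 (PR 55.4) and 27 (PR 64.2).
Interpolate: 25 + (55.44 − 55.4)/(64.2 − 55.4) × (27 − 25) = 25.0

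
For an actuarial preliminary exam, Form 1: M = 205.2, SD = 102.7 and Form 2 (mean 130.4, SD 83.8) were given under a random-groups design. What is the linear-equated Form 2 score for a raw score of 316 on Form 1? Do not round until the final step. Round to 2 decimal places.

Linear equating: y = (SD_Y/SD_X)(x − M_X) + M_Y
y = (83.8/102.7)(316 − 205.2) + 130.4
y = 0.815969 × 110.8 + 130.4 = 90.4093 + 130.4 = 220.81

220.81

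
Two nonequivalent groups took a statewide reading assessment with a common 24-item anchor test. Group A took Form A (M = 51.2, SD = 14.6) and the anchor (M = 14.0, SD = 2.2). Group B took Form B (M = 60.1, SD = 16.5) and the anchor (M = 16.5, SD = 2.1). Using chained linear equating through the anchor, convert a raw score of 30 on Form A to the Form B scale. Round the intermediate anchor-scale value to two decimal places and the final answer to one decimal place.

15.4

Form A → anchor (Group A): v = (2.2/14.6)(30 − 51.2) + 14.0 = 10.81
anchor → Form B (Group B): y = (16.5/2.1)(10.81 − 16.5) + 60.1 = 15.4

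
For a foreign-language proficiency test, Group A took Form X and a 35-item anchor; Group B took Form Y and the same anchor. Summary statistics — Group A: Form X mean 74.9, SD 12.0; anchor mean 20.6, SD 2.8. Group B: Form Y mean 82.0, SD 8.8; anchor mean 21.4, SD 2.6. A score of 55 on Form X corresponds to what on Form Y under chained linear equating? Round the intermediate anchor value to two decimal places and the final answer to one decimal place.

63.6

Form X → anchor (Group A): v = (2.8/12.0)(55 − 74.9) + 20.6 = 15.96
anchor → Form Y (Group B): y = (8.8/2.6)(15.96 − 21.4) + 82.0 = 63.6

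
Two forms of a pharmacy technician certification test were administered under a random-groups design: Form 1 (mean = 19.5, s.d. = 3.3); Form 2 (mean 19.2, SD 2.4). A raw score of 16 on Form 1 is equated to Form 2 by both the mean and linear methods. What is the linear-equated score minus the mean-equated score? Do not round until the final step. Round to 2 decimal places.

Mean-equated: 16 + (19.2 − 19.5) = 15.70
Linear-equated: (2.4/3.3)(16 − 19.5) + 19.2 = 16.655
Difference = 16.655 − 15.70 = 0.95

0.95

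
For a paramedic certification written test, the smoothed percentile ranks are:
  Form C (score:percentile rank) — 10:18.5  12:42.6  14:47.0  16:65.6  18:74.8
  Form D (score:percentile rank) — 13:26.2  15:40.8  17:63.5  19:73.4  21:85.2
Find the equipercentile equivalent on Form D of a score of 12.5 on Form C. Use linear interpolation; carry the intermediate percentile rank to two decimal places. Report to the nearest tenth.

15.3

PR of 12.5 on Form C: 42.6 + (12.5 − 12)/(14 − 12) × (47.0 − 42.6) = 43.70
On Form D, PR 43.70 falls between score 15 (PR 40.8) and 17 (PR 63.5).
Interpolate: 15 + (43.70 − 40.8)/(63.5 − 40.8) × (17 − 15) = 15.3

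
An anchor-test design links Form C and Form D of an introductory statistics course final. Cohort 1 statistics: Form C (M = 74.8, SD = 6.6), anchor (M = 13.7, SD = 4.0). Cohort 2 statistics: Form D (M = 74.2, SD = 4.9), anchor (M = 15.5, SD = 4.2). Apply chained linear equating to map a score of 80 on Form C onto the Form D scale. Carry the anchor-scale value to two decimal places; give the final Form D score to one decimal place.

75.8

Form C → anchor (Cohort 1): v = (4.0/6.6)(80 − 74.8) + 13.7 = 16.85
anchor → Form D (Cohort 2): y = (4.9/4.2)(16.85 − 15.5) + 74.2 = 75.8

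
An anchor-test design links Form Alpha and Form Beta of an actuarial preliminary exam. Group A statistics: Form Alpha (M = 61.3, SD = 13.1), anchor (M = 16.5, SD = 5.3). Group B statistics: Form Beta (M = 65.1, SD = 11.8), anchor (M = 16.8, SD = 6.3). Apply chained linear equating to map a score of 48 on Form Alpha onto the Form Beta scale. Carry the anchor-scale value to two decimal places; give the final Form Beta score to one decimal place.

54.5

Form Alpha → anchor (Group A): v = (5.3/13.1)(48 − 61.3) + 16.5 = 11.12
anchor → Form Beta (Group B): y = (11.8/6.3)(11.12 − 16.8) + 65.1 = 54.5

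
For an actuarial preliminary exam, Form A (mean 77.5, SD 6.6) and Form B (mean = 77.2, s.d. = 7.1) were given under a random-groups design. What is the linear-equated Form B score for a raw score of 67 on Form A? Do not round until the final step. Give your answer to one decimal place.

65.9

Linear equating: y = (SD_Y/SD_X)(x − M_X) + M_Y
y = (7.1/6.6)(67 − 77.5) + 77.2
y = 1.075758 × -10.5 + 77.2 = -11.2955 + 77.2 = 65.9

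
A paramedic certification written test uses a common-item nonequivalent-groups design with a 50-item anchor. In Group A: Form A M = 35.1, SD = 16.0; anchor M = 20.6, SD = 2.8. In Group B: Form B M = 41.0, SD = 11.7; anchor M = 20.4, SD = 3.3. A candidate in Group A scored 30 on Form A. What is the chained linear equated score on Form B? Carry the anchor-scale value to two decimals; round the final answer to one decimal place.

38.6

Form A → anchor (Group A): v = (2.8/16.0)(30 − 35.1) + 20.6 = 19.71
anchor → Form B (Group B): y = (11.7/3.3)(19.71 − 20.4) + 41.0 = 38.6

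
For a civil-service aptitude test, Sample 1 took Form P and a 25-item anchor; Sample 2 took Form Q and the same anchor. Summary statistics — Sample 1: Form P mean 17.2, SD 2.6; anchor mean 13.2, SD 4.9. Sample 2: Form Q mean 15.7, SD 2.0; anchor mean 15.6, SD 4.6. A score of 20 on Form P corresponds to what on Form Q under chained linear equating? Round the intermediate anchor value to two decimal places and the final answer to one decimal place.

17.0

Form P → anchor (Sample 1): v = (4.9/2.6)(20 − 17.2) + 13.2 = 18.48
anchor → Form Q (Sample 2): y = (2.0/4.6)(18.48 − 15.6) + 15.7 = 17.0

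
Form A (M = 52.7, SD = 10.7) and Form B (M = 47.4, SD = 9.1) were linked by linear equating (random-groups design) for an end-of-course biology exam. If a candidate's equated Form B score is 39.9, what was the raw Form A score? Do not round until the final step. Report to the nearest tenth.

43.9

Invert y = (SD_Y/SD_X)(x − M_X) + M_Y:
x = (SD_X/SD_Y)(y − M_Y) + M_X = (10.7/9.1)(39.9 − 47.4) + 52.7
x = 1.175824 × -7.500 + 52.7 = 43.9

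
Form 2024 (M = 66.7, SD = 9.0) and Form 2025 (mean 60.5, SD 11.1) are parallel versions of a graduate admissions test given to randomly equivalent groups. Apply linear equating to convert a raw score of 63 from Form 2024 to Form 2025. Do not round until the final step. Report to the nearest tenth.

55.9

Linear equating: y = (SD_Y/SD_X)(x − M_X) + M_Y
y = (11.1/9.0)(63 − 66.7) + 60.5
y = 1.233333 × -3.7 + 60.5 = -4.5633 + 60.5 = 55.9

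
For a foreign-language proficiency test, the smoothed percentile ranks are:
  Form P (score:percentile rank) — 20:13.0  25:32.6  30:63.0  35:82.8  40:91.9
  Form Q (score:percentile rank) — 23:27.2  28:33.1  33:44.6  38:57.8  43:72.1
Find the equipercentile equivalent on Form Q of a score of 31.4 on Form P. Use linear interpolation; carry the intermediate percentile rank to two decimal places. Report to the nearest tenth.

41.8

PR of 31.4 on Form P: 63.0 + (31.4 − 30)/(35 − 30) × (82.8 − 63.0) = 68.54
On Form Q, PR 68.54 falls between score 38 (PR 57.8) and 43 (PR 72.1).
Interpolate: 38 + (68.54 − 57.8)/(72.1 − 57.8) × (43 − 38) = 41.8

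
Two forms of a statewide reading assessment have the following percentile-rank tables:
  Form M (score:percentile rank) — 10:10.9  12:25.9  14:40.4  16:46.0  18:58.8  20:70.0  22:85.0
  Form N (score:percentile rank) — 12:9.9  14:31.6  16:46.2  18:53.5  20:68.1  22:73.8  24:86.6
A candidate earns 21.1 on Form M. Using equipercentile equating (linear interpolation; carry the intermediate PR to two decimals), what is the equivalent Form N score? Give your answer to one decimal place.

22.7

PR of 21.1 on Form M: 70.0 + (21.1 − 20)/(22 − 20) × (85.0 − 70.0) = 78.25
On Form N, PR 78.25 falls between score 22 (PR 73.8) and 24 (PR 86.6).
Interpolate: 22 + (78.25 − 73.8)/(86.6 − 73.8) × (24 − 22) = 22.7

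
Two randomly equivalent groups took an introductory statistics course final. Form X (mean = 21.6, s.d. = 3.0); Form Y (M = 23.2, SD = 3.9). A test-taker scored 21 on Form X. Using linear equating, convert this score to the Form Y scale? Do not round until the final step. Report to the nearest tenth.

22.4

Linear equating: y = (SD_Y/SD_X)(x − M_X) + M_Y
y = (3.9/3.0)(21 − 21.6) + 23.2
y = 1.300000 × -0.6 + 23.2 = -0.7800 + 23.2 = 22.4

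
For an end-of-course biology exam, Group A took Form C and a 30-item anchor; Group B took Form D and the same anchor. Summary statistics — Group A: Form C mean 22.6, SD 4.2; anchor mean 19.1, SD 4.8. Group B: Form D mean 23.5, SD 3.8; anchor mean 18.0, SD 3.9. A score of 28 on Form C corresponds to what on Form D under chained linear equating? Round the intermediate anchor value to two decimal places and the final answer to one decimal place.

Form C → anchor (Group A): v = (4.8/4.2)(28 − 22.6) + 19.1 = 25.27
anchor → Form D (Group B): y = (3.8/3.9)(25.27 − 18.0) + 23.5 = 30.6

30.6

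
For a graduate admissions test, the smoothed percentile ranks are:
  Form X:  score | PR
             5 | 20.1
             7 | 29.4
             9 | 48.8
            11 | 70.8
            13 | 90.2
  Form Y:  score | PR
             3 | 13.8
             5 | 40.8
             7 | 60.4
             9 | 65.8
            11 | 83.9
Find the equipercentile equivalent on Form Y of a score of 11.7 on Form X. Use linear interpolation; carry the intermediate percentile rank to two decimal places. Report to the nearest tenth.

10.3

PR of 11.7 on Form X: 70.8 + (11.7 − 11)/(13 − 11) × (90.2 − 70.8) = 77.59
On Form Y, PR 77.59 falls between score 9 (PR 65.8) and 11 (PR 83.9).
Interpolate: 9 + (77.59 − 65.8)/(83.9 − 65.8) × (11 − 9) = 10.3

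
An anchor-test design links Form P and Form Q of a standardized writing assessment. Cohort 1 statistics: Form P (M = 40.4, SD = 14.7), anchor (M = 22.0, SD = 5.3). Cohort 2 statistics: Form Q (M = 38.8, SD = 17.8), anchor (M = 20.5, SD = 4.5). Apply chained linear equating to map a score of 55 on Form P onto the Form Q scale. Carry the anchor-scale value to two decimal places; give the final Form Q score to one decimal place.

Form P → anchor (Cohort 1): v = (5.3/14.7)(55 − 40.4) + 22.0 = 27.26
anchor → Form Q (Cohort 2): y = (17.8/4.5)(27.26 − 20.5) + 38.8 = 65.5

65.5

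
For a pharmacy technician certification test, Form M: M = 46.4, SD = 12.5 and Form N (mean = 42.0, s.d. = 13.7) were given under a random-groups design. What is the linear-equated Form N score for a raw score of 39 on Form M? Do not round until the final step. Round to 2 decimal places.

Linear equating: y = (SD_Y/SD_X)(x − M_X) + M_Y
y = (13.7/12.5)(39 − 46.4) + 42.0
y = 1.096000 × -7.4 + 42.0 = -8.1104 + 42.0 = 33.89

33.89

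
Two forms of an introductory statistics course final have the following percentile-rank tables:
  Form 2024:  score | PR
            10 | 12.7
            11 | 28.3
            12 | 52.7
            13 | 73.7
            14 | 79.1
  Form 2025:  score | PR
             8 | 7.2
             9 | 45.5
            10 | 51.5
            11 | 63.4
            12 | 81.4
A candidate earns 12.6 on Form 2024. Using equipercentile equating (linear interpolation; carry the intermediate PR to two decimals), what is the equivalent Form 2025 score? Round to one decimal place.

11.1

PR of 12.6 on Form 2024: 52.7 + (12.6 − 12)/(13 − 12) × (73.7 − 52.7) = 65.30
On Form 2025, PR 65.30 falls between score 11 (PR 63.4) and 12 (PR 81.4).
Interpolate: 11 + (65.30 − 63.4)/(81.4 − 63.4) × (12 − 11) = 11.1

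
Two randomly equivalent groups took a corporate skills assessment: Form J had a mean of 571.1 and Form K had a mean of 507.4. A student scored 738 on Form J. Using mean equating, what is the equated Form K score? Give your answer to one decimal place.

674.3

Mean equating: y = x + (M_Y − M_X) = 738 + (507.4 − 571.1) = 674.3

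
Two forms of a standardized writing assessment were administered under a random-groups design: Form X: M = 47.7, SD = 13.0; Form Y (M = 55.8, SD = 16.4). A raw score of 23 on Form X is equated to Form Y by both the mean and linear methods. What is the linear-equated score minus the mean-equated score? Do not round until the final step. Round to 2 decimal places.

Mean-equated: 23 + (55.8 − 47.7) = 31.10
Linear-equated: (16.4/13.0)(23 − 47.7) + 55.8 = 24.640
Difference = 24.640 − 31.10 = -6.46

-6.46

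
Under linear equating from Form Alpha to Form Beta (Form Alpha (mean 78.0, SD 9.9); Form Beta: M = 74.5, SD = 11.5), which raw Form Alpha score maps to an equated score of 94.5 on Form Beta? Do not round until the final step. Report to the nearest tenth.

Invert y = (SD_Y/SD_X)(x − M_X) + M_Y:
x = (SD_X/SD_Y)(y − M_Y) + M_X = (9.9/11.5)(94.5 − 74.5) + 78.0
x = 0.860870 × 20.000 + 78.0 = 95.2

95.2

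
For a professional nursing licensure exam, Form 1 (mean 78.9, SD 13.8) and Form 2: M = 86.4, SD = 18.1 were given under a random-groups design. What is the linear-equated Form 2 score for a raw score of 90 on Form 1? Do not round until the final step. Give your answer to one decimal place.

Linear equating: y = (SD_Y/SD_X)(x − M_X) + M_Y
y = (18.1/13.8)(90 − 78.9) + 86.4
y = 1.311594 × 11.1 + 86.4 = 14.5587 + 86.4 = 101.0

101.0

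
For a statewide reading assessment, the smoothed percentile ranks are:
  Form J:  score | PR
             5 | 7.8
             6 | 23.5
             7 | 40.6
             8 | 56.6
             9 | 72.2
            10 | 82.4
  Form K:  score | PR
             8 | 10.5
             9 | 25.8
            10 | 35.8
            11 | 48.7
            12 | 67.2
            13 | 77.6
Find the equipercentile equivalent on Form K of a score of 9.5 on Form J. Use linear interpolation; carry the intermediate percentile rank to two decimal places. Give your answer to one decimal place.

PR of 9.5 on Form J: 72.2 + (9.5 − 9)/(10 − 9) × (82.4 − 72.2) = 77.30
On Form K, PR 77.30 falls between score 12 (PR 67.2) and 13 (PR 77.6).
Interpolate: 12 + (77.30 − 67.2)/(77.6 − 67.2) × (13 − 12) = 13.0

13.0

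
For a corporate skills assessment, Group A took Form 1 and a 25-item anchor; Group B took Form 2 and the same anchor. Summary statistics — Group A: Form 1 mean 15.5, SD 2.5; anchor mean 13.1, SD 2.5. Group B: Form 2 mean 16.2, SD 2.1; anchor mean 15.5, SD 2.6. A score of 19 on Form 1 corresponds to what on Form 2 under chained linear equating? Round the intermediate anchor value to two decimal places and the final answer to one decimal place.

Form 1 → anchor (Group A): v = (2.5/2.5)(19 − 15.5) + 13.1 = 16.60
anchor → Form 2 (Group B): y = (2.1/2.6)(16.60 − 15.5) + 16.2 = 17.1

17.1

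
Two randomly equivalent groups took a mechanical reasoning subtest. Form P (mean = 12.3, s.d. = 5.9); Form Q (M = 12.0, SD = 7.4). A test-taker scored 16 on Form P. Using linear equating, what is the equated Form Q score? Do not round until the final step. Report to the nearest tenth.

16.6

Linear equating: y = (SD_Y/SD_X)(x − M_X) + M_Y
y = (7.4/5.9)(16 − 12.3) + 12.0
y = 1.254237 × 3.7 + 12.0 = 4.6407 + 12.0 = 16.6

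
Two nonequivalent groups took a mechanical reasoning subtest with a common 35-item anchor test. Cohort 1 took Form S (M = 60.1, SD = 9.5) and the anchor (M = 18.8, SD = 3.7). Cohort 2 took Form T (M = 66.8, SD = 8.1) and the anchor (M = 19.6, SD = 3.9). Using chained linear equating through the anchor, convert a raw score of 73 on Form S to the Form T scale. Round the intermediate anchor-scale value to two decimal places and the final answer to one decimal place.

75.6

Form S → anchor (Cohort 1): v = (3.7/9.5)(73 − 60.1) + 18.8 = 23.82
anchor → Form T (Cohort 2): y = (8.1/3.9)(23.82 − 19.6) + 66.8 = 75.6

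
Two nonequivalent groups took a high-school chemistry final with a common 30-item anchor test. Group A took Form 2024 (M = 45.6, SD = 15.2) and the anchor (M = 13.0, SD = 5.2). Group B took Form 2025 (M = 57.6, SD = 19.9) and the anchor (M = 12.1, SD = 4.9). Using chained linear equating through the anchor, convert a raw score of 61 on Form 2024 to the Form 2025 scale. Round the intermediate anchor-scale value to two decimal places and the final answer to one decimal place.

82.7

Form 2024 → anchor (Group A): v = (5.2/15.2)(61 − 45.6) + 13.0 = 18.27
anchor → Form 2025 (Group B): y = (19.9/4.9)(18.27 − 12.1) + 57.6 = 82.7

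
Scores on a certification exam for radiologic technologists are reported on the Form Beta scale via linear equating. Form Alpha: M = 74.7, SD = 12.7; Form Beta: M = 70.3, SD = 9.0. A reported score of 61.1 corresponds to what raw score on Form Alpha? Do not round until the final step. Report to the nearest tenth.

Invert y = (SD_Y/SD_X)(x − M_X) + M_Y:
x = (SD_X/SD_Y)(y − M_Y) + M_X = (12.7/9.0)(61.1 − 70.3) + 74.7
x = 1.411111 × -9.200 + 74.7 = 61.7

61.7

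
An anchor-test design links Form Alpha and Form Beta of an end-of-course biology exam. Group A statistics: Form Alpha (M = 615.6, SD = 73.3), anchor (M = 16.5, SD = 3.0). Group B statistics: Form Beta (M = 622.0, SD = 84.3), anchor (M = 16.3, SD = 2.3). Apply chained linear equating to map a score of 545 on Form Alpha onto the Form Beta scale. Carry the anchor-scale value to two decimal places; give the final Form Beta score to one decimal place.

523.4

Form Alpha → anchor (Group A): v = (3.0/73.3)(545 − 615.6) + 16.5 = 13.61
anchor → Form Beta (Group B): y = (84.3/2.3)(13.61 − 16.3) + 622.0 = 523.4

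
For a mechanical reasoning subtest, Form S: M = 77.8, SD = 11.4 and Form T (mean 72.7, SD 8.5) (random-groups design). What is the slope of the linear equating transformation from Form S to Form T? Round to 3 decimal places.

A = SD_Y / SD_X = 8.5 / 11.4 = 0.746

0.746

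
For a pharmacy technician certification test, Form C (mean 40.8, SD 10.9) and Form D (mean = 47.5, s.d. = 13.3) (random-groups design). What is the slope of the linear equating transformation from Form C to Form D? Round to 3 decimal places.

1.220

A = SD_Y / SD_X = 13.3 / 10.9 = 1.220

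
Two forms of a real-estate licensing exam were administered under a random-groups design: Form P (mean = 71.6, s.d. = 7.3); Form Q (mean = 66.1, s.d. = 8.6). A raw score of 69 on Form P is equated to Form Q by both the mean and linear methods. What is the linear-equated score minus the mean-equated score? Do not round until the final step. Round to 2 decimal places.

-0.46

Mean-equated: 69 + (66.1 − 71.6) = 63.50
Linear-equated: (8.6/7.3)(69 − 71.6) + 66.1 = 63.037
Difference = 63.037 − 63.50 = -0.46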